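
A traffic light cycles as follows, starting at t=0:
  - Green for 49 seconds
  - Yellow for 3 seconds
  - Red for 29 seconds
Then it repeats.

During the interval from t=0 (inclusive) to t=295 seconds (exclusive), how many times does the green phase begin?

Cycle = 49+3+29 = 81s
green phase starts at t = k*81 + 0 for k=0,1,2,...
Need k*81+0 < 295 → k < 3.642
k ∈ {0, ..., 3} → 4 starts

Answer: 4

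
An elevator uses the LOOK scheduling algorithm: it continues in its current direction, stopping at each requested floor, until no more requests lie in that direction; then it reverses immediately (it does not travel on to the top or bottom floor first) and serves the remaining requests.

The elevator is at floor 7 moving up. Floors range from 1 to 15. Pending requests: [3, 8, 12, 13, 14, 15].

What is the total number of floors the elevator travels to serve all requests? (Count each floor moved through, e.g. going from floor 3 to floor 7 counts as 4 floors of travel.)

Start at floor 7 moving up, LOOK stop order: [8, 12, 13, 14, 15, 3]
  7 → 8: |8-7| = 1, total = 1
  8 → 12: |12-8| = 4, total = 5
  12 → 13: |13-12| = 1, total = 6
  13 → 14: |14-13| = 1, total = 7
  14 → 15: |15-14| = 1, total = 8
  15 → 3: |3-15| = 12, total = 20

Answer: 20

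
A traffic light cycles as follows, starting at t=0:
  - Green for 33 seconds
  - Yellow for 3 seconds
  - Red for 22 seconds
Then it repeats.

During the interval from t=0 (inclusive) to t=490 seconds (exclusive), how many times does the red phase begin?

Answer: 8

Derivation:
Cycle = 33+3+22 = 58s
red phase starts at t = k*58 + 36 for k=0,1,2,...
Need k*58+36 < 490 → k < 7.828
k ∈ {0, ..., 7} → 8 starts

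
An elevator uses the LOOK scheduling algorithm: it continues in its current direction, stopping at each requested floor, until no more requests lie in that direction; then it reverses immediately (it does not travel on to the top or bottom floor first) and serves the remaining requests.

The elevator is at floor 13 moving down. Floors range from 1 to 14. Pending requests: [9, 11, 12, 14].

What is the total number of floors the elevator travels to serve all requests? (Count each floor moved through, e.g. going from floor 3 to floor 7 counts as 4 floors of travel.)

Answer: 9

Derivation:
Start at floor 13 moving down, LOOK stop order: [12, 11, 9, 14]
  13 → 12: |12-13| = 1, total = 1
  12 → 11: |11-12| = 1, total = 2
  11 → 9: |9-11| = 2, total = 4
  9 → 14: |14-9| = 5, total = 9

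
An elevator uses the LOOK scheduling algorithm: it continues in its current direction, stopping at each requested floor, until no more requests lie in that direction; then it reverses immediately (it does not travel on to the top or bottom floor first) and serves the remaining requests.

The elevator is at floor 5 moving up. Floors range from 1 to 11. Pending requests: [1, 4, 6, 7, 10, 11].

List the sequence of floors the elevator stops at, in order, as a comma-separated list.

Answer: 6, 7, 10, 11, 4, 1

Derivation:
Current: 5, moving UP
Serve above first (ascending): [6, 7, 10, 11]
Then reverse, serve below (descending): [4, 1]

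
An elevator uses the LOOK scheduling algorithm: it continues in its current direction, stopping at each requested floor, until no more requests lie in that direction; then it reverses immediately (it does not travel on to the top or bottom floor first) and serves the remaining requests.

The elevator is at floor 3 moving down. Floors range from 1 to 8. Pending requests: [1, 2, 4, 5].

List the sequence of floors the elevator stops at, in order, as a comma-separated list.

Answer: 2, 1, 4, 5

Derivation:
Current: 3, moving DOWN
Serve below first (descending): [2, 1]
Then reverse, serve above (ascending): [4, 5]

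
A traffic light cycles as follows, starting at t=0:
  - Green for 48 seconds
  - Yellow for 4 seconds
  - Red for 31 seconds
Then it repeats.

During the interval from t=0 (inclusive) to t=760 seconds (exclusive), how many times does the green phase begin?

Answer: 10

Derivation:
Cycle = 48+4+31 = 83s
green phase starts at t = k*83 + 0 for k=0,1,2,...
Need k*83+0 < 760 → k < 9.157
k ∈ {0, ..., 9} → 10 starts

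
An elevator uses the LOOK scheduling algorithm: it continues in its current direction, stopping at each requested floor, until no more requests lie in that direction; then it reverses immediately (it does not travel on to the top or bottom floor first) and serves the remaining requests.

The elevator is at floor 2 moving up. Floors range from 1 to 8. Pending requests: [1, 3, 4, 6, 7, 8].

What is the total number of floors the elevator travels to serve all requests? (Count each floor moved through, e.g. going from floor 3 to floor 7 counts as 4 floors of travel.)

Answer: 13

Derivation:
Start at floor 2 moving up, LOOK stop order: [3, 4, 6, 7, 8, 1]
  2 → 3: |3-2| = 1, total = 1
  3 → 4: |4-3| = 1, total = 2
  4 → 6: |6-4| = 2, total = 4
  6 → 7: |7-6| = 1, total = 5
  7 → 8: |8-7| = 1, total = 6
  8 → 1: |1-8| = 7, total = 13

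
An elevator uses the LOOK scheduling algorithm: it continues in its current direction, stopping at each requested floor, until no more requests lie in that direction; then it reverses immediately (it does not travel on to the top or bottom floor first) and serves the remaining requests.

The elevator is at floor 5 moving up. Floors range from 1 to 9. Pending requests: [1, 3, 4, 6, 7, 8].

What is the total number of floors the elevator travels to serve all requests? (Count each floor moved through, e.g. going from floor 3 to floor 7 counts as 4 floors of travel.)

Answer: 10

Derivation:
Start at floor 5 moving up, LOOK stop order: [6, 7, 8, 4, 3, 1]
  5 → 6: |6-5| = 1, total = 1
  6 → 7: |7-6| = 1, total = 2
  7 → 8: |8-7| = 1, total = 3
  8 → 4: |4-8| = 4, total = 7
  4 → 3: |3-4| = 1, total = 8
  3 → 1: |1-3| = 2, total = 10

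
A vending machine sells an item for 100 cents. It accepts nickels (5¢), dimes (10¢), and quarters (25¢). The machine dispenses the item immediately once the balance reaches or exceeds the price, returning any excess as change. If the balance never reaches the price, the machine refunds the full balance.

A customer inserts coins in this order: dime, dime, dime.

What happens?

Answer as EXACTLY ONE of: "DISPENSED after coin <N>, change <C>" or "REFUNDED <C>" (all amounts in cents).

Price: 100¢
Coin 1 (dime, 10¢): balance = 10¢
Coin 2 (dime, 10¢): balance = 20¢
Coin 3 (dime, 10¢): balance = 30¢
All coins inserted, balance 30¢ < price 100¢ → REFUND 30¢

Answer: REFUNDED 30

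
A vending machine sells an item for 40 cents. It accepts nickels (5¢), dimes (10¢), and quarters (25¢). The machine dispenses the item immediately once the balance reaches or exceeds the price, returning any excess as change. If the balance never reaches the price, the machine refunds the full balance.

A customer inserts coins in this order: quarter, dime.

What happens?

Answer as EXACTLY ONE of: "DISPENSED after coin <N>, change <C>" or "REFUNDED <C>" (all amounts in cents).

Price: 40¢
Coin 1 (quarter, 25¢): balance = 25¢
Coin 2 (dime, 10¢): balance = 35¢
All coins inserted, balance 35¢ < price 40¢ → REFUND 35¢

Answer: REFUNDED 35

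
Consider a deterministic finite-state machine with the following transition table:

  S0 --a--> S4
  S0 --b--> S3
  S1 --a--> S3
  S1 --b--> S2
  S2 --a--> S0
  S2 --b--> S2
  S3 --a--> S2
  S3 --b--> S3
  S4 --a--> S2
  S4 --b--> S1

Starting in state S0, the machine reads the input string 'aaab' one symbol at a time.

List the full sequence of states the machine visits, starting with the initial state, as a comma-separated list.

Start: S0
  read 'a': S0 --a--> S4
  read 'a': S4 --a--> S2
  read 'a': S2 --a--> S0
  read 'b': S0 --b--> S3

Answer: S0, S4, S2, S0, S3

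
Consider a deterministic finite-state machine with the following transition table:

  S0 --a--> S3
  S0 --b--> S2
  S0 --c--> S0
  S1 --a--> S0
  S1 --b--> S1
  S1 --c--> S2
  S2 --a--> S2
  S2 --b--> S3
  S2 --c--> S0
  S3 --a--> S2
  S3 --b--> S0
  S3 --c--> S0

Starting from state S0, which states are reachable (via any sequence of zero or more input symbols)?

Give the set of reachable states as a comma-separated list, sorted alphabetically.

Answer: S0, S2, S3

Derivation:
BFS from S0:
  visit S0: S0--a-->S3 (new), S0--b-->S2 (new), S0--c-->S0 (seen)
  visit S3: S3--a-->S2 (seen), S3--b-->S0 (seen), S3--c-->S0 (seen)
  visit S2: S2--a-->S2 (seen), S2--b-->S3 (seen), S2--c-->S0 (seen)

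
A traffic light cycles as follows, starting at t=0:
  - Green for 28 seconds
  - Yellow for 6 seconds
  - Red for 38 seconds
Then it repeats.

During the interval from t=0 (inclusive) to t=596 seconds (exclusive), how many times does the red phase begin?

Cycle = 28+6+38 = 72s
red phase starts at t = k*72 + 34 for k=0,1,2,...
Need k*72+34 < 596 → k < 7.806
k ∈ {0, ..., 7} → 8 starts

Answer: 8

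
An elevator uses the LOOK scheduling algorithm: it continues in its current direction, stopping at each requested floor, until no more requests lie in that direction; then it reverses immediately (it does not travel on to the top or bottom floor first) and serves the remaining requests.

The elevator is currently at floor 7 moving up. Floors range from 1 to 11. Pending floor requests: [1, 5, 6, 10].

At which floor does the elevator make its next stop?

Current floor: 7, direction: up
Requests above: [10]
Requests below: [1, 5, 6]
Moving up and requests lie above → nearest above is min([10]) = 10

Answer: 10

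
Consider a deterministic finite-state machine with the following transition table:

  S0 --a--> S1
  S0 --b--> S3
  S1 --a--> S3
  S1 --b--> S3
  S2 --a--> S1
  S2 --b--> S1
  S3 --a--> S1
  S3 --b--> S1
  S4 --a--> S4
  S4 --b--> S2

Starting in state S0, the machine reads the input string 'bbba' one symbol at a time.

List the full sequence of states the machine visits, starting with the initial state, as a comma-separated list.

Start: S0
  read 'b': S0 --b--> S3
  read 'b': S3 --b--> S1
  read 'b': S1 --b--> S3
  read 'a': S3 --a--> S1

Answer: S0, S3, S1, S3, S1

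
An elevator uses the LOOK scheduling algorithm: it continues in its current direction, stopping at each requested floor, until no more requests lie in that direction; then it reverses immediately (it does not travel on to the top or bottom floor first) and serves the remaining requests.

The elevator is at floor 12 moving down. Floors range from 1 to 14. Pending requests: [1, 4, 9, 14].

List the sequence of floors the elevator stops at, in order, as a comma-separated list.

Current: 12, moving DOWN
Serve below first (descending): [9, 4, 1]
Then reverse, serve above (ascending): [14]

Answer: 9, 4, 1, 14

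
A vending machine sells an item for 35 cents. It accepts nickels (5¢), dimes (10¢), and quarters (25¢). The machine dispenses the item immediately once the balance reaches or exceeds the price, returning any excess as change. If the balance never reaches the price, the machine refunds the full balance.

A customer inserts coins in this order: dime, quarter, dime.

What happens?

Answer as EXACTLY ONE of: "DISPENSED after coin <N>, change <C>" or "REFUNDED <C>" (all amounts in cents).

Price: 35¢
Coin 1 (dime, 10¢): balance = 10¢
Coin 2 (quarter, 25¢): balance = 35¢
  → balance >= price → DISPENSE, change = 35 - 35 = 0¢

Answer: DISPENSED after coin 2, change 0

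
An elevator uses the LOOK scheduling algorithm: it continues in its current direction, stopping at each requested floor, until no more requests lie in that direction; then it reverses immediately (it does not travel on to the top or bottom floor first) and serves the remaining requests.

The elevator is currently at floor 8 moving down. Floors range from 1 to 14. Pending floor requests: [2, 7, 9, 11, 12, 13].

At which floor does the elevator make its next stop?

Current floor: 8, direction: down
Requests above: [9, 11, 12, 13]
Requests below: [2, 7]
Moving down and requests lie below → nearest below is max([2, 7]) = 7

Answer: 7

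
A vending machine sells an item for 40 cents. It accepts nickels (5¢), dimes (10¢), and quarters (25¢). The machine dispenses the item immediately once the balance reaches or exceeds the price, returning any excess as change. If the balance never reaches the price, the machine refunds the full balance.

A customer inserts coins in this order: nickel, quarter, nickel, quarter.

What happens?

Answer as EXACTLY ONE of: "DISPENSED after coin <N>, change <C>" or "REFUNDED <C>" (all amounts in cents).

Answer: DISPENSED after coin 4, change 20

Derivation:
Price: 40¢
Coin 1 (nickel, 5¢): balance = 5¢
Coin 2 (quarter, 25¢): balance = 30¢
Coin 3 (nickel, 5¢): balance = 35¢
Coin 4 (quarter, 25¢): balance = 60¢
  → balance >= price → DISPENSE, change = 60 - 40 = 20¢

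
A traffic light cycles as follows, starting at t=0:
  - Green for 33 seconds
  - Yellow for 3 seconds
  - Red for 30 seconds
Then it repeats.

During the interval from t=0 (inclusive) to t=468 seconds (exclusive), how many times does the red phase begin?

Answer: 7

Derivation:
Cycle = 33+3+30 = 66s
red phase starts at t = k*66 + 36 for k=0,1,2,...
Need k*66+36 < 468 → k < 6.545
k ∈ {0, ..., 6} → 7 starts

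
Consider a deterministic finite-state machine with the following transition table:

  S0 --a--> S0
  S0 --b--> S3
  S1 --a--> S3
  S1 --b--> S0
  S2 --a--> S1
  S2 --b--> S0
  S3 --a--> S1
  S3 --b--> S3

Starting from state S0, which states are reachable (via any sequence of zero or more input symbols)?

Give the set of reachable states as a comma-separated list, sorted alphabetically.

Answer: S0, S1, S3

Derivation:
BFS from S0:
  visit S0: S0--a-->S0 (seen), S0--b-->S3 (new)
  visit S3: S3--a-->S1 (new), S3--b-->S3 (seen)
  visit S1: S1--a-->S3 (seen), S1--b-->S0 (seen)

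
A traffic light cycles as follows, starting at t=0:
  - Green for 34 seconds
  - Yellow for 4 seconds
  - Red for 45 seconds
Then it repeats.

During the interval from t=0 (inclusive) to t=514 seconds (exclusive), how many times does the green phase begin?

Cycle = 34+4+45 = 83s
green phase starts at t = k*83 + 0 for k=0,1,2,...
Need k*83+0 < 514 → k < 6.193
k ∈ {0, ..., 6} → 7 starts

Answer: 7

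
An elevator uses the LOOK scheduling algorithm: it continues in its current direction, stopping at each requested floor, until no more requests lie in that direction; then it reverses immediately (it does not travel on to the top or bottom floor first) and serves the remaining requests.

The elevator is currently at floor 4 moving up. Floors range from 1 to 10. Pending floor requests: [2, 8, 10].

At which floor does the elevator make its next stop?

Answer: 8

Derivation:
Current floor: 4, direction: up
Requests above: [8, 10]
Requests below: [2]
Moving up and requests lie above → nearest above is min([8, 10]) = 8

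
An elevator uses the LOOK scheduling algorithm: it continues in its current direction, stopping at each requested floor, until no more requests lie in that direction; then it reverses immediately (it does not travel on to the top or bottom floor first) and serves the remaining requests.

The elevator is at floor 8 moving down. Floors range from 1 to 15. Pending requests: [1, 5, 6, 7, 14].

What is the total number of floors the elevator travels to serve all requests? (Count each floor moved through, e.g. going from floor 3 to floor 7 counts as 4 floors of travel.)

Answer: 20

Derivation:
Start at floor 8 moving down, LOOK stop order: [7, 6, 5, 1, 14]
  8 → 7: |7-8| = 1, total = 1
  7 → 6: |6-7| = 1, total = 2
  6 → 5: |5-6| = 1, total = 3
  5 → 1: |1-5| = 4, total = 7
  1 → 14: |14-1| = 13, total = 20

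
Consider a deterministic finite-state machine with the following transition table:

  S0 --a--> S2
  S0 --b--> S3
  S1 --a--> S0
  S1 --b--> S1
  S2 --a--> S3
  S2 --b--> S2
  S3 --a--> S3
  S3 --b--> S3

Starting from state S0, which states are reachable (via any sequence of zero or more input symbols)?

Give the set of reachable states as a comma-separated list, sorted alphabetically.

BFS from S0:
  visit S0: S0--a-->S2 (new), S0--b-->S3 (new)
  visit S2: S2--a-->S3 (seen), S2--b-->S2 (seen)
  visit S3: S3--a-->S3 (seen), S3--b-->S3 (seen)

Answer: S0, S2, S3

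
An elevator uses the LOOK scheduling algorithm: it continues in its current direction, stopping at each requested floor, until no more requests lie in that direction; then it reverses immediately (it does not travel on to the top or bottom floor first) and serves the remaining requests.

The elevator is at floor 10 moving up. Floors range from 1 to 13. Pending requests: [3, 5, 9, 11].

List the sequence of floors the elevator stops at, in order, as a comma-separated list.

Current: 10, moving UP
Serve above first (ascending): [11]
Then reverse, serve below (descending): [9, 5, 3]

Answer: 11, 9, 5, 3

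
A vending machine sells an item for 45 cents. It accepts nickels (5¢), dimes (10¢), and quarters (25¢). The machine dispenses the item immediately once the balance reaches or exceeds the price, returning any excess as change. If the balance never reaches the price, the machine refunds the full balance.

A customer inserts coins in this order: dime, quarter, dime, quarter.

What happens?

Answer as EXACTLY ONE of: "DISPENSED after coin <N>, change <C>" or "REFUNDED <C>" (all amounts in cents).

Price: 45¢
Coin 1 (dime, 10¢): balance = 10¢
Coin 2 (quarter, 25¢): balance = 35¢
Coin 3 (dime, 10¢): balance = 45¢
  → balance >= price → DISPENSE, change = 45 - 45 = 0¢

Answer: DISPENSED after coin 3, change 0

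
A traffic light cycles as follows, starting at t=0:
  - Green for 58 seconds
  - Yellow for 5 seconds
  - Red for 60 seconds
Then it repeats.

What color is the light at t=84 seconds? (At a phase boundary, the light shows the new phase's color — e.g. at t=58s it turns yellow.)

Answer: red

Derivation:
Cycle length = 58 + 5 + 60 = 123s
t = 84, phase_t = 84 mod 123 = 84
84 >= 63 → RED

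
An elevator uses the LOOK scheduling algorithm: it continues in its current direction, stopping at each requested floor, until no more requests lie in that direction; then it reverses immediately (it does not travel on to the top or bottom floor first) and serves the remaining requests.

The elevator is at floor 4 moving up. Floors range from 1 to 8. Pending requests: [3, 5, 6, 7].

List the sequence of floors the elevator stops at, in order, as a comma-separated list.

Answer: 5, 6, 7, 3

Derivation:
Current: 4, moving UP
Serve above first (ascending): [5, 6, 7]
Then reverse, serve below (descending): [3]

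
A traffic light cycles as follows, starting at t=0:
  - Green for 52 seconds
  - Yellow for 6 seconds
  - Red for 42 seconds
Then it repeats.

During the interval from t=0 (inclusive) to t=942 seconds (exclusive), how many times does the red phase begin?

Answer: 9

Derivation:
Cycle = 52+6+42 = 100s
red phase starts at t = k*100 + 58 for k=0,1,2,...
Need k*100+58 < 942 → k < 8.840
k ∈ {0, ..., 8} → 9 starts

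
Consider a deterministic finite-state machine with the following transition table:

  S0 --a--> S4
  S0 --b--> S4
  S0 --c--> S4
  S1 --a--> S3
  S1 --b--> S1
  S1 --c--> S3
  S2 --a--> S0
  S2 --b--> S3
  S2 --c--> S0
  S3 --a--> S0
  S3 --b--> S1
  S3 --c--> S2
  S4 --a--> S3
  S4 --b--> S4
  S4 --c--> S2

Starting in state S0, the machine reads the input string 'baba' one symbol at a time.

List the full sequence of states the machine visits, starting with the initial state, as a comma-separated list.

Start: S0
  read 'b': S0 --b--> S4
  read 'a': S4 --a--> S3
  read 'b': S3 --b--> S1
  read 'a': S1 --a--> S3

Answer: S0, S4, S3, S1, S3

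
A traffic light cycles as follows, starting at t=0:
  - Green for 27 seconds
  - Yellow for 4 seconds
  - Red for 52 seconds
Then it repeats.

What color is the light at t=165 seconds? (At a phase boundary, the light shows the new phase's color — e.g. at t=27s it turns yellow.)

Answer: red

Derivation:
Cycle length = 27 + 4 + 52 = 83s
t = 165, phase_t = 165 mod 83 = 82
82 >= 31 → RED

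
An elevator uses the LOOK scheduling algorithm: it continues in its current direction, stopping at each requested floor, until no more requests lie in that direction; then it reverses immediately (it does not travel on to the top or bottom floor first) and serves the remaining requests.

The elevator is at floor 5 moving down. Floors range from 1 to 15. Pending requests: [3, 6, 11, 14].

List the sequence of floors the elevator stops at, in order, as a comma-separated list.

Answer: 3, 6, 11, 14

Derivation:
Current: 5, moving DOWN
Serve below first (descending): [3]
Then reverse, serve above (ascending): [6, 11, 14]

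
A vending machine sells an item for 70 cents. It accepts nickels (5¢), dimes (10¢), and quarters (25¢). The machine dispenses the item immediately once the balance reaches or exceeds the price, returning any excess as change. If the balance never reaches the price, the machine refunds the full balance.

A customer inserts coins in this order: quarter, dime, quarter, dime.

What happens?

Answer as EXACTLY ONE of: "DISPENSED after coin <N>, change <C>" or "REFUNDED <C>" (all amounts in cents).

Price: 70¢
Coin 1 (quarter, 25¢): balance = 25¢
Coin 2 (dime, 10¢): balance = 35¢
Coin 3 (quarter, 25¢): balance = 60¢
Coin 4 (dime, 10¢): balance = 70¢
  → balance >= price → DISPENSE, change = 70 - 70 = 0¢

Answer: DISPENSED after coin 4, change 0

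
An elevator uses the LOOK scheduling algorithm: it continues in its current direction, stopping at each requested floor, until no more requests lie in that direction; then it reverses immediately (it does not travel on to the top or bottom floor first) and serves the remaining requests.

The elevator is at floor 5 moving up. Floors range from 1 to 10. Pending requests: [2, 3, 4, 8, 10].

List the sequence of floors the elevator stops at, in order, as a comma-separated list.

Current: 5, moving UP
Serve above first (ascending): [8, 10]
Then reverse, serve below (descending): [4, 3, 2]

Answer: 8, 10, 4, 3, 2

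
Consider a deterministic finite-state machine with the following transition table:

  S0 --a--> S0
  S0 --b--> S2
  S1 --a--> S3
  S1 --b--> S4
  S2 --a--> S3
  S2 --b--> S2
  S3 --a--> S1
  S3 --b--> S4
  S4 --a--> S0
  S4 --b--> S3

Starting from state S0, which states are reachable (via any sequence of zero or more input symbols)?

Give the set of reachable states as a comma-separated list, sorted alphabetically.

BFS from S0:
  visit S0: S0--a-->S0 (seen), S0--b-->S2 (new)
  visit S2: S2--a-->S3 (new), S2--b-->S2 (seen)
  visit S3: S3--a-->S1 (new), S3--b-->S4 (new)
  visit S1: S1--a-->S3 (seen), S1--b-->S4 (seen)
  visit S4: S4--a-->S0 (seen), S4--b-->S3 (seen)

Answer: S0, S1, S2, S3, S4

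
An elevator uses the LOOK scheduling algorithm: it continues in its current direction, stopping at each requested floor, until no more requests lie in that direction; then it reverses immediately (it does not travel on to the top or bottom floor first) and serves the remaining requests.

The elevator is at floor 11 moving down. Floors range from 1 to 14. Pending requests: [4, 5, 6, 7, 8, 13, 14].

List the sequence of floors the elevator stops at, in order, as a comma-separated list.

Answer: 8, 7, 6, 5, 4, 13, 14

Derivation:
Current: 11, moving DOWN
Serve below first (descending): [8, 7, 6, 5, 4]
Then reverse, serve above (ascending): [13, 14]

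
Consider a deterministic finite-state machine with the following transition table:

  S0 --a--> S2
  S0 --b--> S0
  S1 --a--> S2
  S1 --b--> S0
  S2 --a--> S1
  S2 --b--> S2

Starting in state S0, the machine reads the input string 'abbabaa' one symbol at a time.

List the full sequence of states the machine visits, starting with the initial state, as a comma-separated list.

Answer: S0, S2, S2, S2, S1, S0, S2, S1

Derivation:
Start: S0
  read 'a': S0 --a--> S2
  read 'b': S2 --b--> S2
  read 'b': S2 --b--> S2
  read 'a': S2 --a--> S1
  read 'b': S1 --b--> S0
  read 'a': S0 --a--> S2
  read 'a': S2 --a--> S1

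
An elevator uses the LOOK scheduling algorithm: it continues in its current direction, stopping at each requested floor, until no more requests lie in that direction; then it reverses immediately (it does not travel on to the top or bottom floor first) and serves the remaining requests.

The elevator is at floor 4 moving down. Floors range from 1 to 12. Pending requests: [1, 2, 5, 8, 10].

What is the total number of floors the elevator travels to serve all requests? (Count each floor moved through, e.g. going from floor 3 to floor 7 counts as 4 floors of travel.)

Answer: 12

Derivation:
Start at floor 4 moving down, LOOK stop order: [2, 1, 5, 8, 10]
  4 → 2: |2-4| = 2, total = 2
  2 → 1: |1-2| = 1, total = 3
  1 → 5: |5-1| = 4, total = 7
  5 → 8: |8-5| = 3, total = 10
  8 → 10: |10-8| = 2, total = 12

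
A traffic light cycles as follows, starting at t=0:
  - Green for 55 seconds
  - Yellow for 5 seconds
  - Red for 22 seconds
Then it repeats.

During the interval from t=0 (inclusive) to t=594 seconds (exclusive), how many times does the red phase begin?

Answer: 7

Derivation:
Cycle = 55+5+22 = 82s
red phase starts at t = k*82 + 60 for k=0,1,2,...
Need k*82+60 < 594 → k < 6.512
k ∈ {0, ..., 6} → 7 starts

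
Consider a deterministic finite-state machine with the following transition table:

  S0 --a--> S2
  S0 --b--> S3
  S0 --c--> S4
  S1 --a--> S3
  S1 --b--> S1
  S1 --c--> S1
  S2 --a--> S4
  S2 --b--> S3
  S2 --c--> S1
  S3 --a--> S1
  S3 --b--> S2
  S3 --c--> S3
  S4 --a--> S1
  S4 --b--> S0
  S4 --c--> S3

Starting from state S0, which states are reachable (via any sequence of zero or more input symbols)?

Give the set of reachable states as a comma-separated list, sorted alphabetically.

BFS from S0:
  visit S0: S0--a-->S2 (new), S0--b-->S3 (new), S0--c-->S4 (new)
  visit S2: S2--a-->S4 (seen), S2--b-->S3 (seen), S2--c-->S1 (new)
  visit S3: S3--a-->S1 (seen), S3--b-->S2 (seen), S3--c-->S3 (seen)
  visit S4: S4--a-->S1 (seen), S4--b-->S0 (seen), S4--c-->S3 (seen)
  visit S1: S1--a-->S3 (seen), S1--b-->S1 (seen), S1--c-->S1 (seen)

Answer: S0, S1, S2, S3, S4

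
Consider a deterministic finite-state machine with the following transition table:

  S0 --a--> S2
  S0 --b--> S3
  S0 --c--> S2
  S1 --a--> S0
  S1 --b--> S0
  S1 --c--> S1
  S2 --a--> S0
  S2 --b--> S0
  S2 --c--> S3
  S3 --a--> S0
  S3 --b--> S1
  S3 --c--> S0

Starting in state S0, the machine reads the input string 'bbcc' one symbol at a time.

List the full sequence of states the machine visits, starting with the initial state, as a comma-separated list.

Start: S0
  read 'b': S0 --b--> S3
  read 'b': S3 --b--> S1
  read 'c': S1 --c--> S1
  read 'c': S1 --c--> S1

Answer: S0, S3, S1, S1, S1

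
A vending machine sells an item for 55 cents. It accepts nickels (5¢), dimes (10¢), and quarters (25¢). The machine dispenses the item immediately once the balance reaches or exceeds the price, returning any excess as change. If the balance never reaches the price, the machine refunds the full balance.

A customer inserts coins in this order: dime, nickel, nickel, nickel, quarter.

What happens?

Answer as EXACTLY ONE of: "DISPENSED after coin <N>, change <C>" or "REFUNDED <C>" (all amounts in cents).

Price: 55¢
Coin 1 (dime, 10¢): balance = 10¢
Coin 2 (nickel, 5¢): balance = 15¢
Coin 3 (nickel, 5¢): balance = 20¢
Coin 4 (nickel, 5¢): balance = 25¢
Coin 5 (quarter, 25¢): balance = 50¢
All coins inserted, balance 50¢ < price 55¢ → REFUND 50¢

Answer: REFUNDED 50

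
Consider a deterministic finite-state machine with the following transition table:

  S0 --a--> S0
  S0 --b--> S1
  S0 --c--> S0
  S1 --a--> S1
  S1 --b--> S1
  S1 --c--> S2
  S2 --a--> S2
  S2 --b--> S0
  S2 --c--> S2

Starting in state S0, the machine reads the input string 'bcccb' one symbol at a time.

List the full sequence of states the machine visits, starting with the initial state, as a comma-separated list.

Answer: S0, S1, S2, S2, S2, S0

Derivation:
Start: S0
  read 'b': S0 --b--> S1
  read 'c': S1 --c--> S2
  read 'c': S2 --c--> S2
  read 'c': S2 --c--> S2
  read 'b': S2 --b--> S0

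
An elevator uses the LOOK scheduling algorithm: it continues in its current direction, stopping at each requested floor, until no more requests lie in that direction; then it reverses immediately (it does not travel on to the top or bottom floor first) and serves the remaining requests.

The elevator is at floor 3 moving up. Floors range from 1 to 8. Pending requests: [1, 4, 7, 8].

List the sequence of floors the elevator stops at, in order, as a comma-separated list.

Current: 3, moving UP
Serve above first (ascending): [4, 7, 8]
Then reverse, serve below (descending): [1]

Answer: 4, 7, 8, 1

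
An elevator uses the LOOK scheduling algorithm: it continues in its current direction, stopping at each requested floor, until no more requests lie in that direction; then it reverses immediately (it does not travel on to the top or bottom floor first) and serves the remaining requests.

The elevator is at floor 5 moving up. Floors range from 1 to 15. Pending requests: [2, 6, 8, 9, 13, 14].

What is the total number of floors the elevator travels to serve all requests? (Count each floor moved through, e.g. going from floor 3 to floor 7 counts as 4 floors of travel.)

Start at floor 5 moving up, LOOK stop order: [6, 8, 9, 13, 14, 2]
  5 → 6: |6-5| = 1, total = 1
  6 → 8: |8-6| = 2, total = 3
  8 → 9: |9-8| = 1, total = 4
  9 → 13: |13-9| = 4, total = 8
  13 → 14: |14-13| = 1, total = 9
  14 → 2: |2-14| = 12, total = 21

Answer: 21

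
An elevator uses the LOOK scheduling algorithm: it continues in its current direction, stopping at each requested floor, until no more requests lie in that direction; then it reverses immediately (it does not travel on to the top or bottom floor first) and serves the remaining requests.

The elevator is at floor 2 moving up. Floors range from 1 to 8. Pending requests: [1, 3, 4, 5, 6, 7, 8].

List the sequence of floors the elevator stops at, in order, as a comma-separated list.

Current: 2, moving UP
Serve above first (ascending): [3, 4, 5, 6, 7, 8]
Then reverse, serve below (descending): [1]

Answer: 3, 4, 5, 6, 7, 8, 1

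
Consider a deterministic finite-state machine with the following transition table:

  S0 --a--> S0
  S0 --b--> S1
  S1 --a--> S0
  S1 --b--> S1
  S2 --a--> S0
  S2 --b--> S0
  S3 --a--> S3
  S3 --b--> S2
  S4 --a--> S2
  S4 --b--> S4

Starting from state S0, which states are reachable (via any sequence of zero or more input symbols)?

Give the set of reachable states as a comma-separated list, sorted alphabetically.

Answer: S0, S1

Derivation:
BFS from S0:
  visit S0: S0--a-->S0 (seen), S0--b-->S1 (new)
  visit S1: S1--a-->S0 (seen), S1--b-->S1 (seen)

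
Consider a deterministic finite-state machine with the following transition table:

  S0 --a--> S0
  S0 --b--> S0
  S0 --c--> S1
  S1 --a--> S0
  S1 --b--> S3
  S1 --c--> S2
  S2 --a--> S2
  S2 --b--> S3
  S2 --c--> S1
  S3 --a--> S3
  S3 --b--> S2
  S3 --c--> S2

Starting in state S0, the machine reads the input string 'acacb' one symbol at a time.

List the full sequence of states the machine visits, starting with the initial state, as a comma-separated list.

Answer: S0, S0, S1, S0, S1, S3

Derivation:
Start: S0
  read 'a': S0 --a--> S0
  read 'c': S0 --c--> S1
  read 'a': S1 --a--> S0
  read 'c': S0 --c--> S1
  read 'b': S1 --b--> S3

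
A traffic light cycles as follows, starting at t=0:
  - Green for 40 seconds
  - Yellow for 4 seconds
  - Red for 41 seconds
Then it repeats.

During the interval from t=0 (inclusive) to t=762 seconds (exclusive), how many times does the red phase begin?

Cycle = 40+4+41 = 85s
red phase starts at t = k*85 + 44 for k=0,1,2,...
Need k*85+44 < 762 → k < 8.447
k ∈ {0, ..., 8} → 9 starts

Answer: 9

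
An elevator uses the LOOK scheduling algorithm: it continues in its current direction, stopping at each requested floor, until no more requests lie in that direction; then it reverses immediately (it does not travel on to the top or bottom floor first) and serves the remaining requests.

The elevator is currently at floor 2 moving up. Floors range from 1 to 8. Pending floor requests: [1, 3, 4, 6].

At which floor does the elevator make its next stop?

Answer: 3

Derivation:
Current floor: 2, direction: up
Requests above: [3, 4, 6]
Requests below: [1]
Moving up and requests lie above → nearest above is min([3, 4, 6]) = 3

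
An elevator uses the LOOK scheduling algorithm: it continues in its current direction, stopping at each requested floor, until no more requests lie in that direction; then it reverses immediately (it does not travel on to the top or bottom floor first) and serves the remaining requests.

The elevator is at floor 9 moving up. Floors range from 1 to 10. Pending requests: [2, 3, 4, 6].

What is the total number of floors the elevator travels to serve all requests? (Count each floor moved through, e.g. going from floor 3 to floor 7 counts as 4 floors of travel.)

Answer: 7

Derivation:
Start at floor 9 moving up, LOOK stop order: [6, 4, 3, 2]
  9 → 6: |6-9| = 3, total = 3
  6 → 4: |4-6| = 2, total = 5
  4 → 3: |3-4| = 1, total = 6
  3 → 2: |2-3| = 1, total = 7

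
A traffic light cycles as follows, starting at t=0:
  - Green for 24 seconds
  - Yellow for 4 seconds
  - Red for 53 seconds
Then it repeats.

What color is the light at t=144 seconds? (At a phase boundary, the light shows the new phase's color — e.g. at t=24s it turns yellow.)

Answer: red

Derivation:
Cycle length = 24 + 4 + 53 = 81s
t = 144, phase_t = 144 mod 81 = 63
63 >= 28 → RED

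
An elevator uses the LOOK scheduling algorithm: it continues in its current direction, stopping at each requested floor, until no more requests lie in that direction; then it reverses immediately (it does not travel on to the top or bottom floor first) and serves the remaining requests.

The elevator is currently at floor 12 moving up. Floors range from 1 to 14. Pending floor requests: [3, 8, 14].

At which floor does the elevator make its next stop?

Answer: 14

Derivation:
Current floor: 12, direction: up
Requests above: [14]
Requests below: [3, 8]
Moving up and requests lie above → nearest above is min([14]) = 14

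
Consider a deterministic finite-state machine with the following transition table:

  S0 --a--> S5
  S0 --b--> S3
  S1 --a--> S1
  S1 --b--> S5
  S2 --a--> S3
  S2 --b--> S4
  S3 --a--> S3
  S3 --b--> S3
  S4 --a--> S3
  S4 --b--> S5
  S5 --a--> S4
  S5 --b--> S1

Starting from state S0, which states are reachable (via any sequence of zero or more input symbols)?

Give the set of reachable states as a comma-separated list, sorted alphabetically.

BFS from S0:
  visit S0: S0--a-->S5 (new), S0--b-->S3 (new)
  visit S5: S5--a-->S4 (new), S5--b-->S1 (new)
  visit S3: S3--a-->S3 (seen), S3--b-->S3 (seen)
  visit S4: S4--a-->S3 (seen), S4--b-->S5 (seen)
  visit S1: S1--a-->S1 (seen), S1--b-->S5 (seen)

Answer: S0, S1, S3, S4, S5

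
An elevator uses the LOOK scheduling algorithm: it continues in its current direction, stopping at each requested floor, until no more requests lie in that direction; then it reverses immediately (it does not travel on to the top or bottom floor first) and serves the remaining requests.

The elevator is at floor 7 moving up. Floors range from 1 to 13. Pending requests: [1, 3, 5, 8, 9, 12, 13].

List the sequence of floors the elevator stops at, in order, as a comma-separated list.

Answer: 8, 9, 12, 13, 5, 3, 1

Derivation:
Current: 7, moving UP
Serve above first (ascending): [8, 9, 12, 13]
Then reverse, serve below (descending): [5, 3, 1]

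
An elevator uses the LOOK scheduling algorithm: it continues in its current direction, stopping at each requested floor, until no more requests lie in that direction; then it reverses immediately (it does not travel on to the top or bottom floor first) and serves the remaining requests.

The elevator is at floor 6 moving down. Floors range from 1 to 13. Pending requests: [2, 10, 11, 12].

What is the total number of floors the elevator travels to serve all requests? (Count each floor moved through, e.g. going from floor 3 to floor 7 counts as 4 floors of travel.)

Start at floor 6 moving down, LOOK stop order: [2, 10, 11, 12]
  6 → 2: |2-6| = 4, total = 4
  2 → 10: |10-2| = 8, total = 12
  10 → 11: |11-10| = 1, total = 13
  11 → 12: |12-11| = 1, total = 14

Answer: 14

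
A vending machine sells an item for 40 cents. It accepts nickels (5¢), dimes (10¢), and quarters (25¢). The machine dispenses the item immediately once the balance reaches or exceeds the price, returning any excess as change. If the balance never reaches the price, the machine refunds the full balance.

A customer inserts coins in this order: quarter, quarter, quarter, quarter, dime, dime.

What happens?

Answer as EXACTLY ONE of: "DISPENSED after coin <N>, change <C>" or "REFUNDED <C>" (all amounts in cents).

Answer: DISPENSED after coin 2, change 10

Derivation:
Price: 40¢
Coin 1 (quarter, 25¢): balance = 25¢
Coin 2 (quarter, 25¢): balance = 50¢
  → balance >= price → DISPENSE, change = 50 - 40 = 10¢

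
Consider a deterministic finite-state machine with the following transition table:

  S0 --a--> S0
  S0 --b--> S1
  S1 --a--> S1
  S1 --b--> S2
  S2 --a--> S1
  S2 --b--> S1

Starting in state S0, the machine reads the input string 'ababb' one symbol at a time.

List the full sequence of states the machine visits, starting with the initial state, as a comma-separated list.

Answer: S0, S0, S1, S1, S2, S1

Derivation:
Start: S0
  read 'a': S0 --a--> S0
  read 'b': S0 --b--> S1
  read 'a': S1 --a--> S1
  read 'b': S1 --b--> S2
  read 'b': S2 --b--> S1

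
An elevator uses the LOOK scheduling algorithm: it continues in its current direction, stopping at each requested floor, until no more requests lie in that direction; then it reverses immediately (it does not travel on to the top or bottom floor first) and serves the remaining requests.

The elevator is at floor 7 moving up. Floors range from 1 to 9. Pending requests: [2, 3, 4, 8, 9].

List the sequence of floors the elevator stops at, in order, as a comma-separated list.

Answer: 8, 9, 4, 3, 2

Derivation:
Current: 7, moving UP
Serve above first (ascending): [8, 9]
Then reverse, serve below (descending): [4, 3, 2]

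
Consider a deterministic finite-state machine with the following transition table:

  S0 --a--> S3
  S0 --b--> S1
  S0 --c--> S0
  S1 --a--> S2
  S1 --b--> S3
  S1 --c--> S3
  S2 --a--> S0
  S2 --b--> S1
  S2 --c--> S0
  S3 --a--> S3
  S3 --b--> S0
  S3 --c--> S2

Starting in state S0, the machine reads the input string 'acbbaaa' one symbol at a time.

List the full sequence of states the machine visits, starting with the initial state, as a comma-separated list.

Answer: S0, S3, S2, S1, S3, S3, S3, S3

Derivation:
Start: S0
  read 'a': S0 --a--> S3
  read 'c': S3 --c--> S2
  read 'b': S2 --b--> S1
  read 'b': S1 --b--> S3
  read 'a': S3 --a--> S3
  read 'a': S3 --a--> S3
  read 'a': S3 --a--> S3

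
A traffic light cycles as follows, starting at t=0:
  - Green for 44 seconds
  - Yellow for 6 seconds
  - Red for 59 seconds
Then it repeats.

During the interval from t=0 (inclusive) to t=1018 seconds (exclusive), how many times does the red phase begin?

Answer: 9

Derivation:
Cycle = 44+6+59 = 109s
red phase starts at t = k*109 + 50 for k=0,1,2,...
Need k*109+50 < 1018 → k < 8.881
k ∈ {0, ..., 8} → 9 starts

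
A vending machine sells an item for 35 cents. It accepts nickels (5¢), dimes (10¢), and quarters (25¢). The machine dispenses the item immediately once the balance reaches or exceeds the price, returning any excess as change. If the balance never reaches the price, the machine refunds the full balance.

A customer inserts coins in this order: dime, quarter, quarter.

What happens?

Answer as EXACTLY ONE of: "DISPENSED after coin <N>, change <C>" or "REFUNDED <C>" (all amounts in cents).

Answer: DISPENSED after coin 2, change 0

Derivation:
Price: 35¢
Coin 1 (dime, 10¢): balance = 10¢
Coin 2 (quarter, 25¢): balance = 35¢
  → balance >= price → DISPENSE, change = 35 - 35 = 0¢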